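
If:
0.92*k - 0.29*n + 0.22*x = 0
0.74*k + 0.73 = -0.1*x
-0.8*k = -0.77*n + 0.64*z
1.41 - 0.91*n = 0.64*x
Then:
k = -1.60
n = -1.64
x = 4.53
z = 0.03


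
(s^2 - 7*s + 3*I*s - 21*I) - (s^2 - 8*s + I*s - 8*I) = s + 2*I*s - 13*I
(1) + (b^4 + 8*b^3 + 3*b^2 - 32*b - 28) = b^4 + 8*b^3 + 3*b^2 - 32*b - 27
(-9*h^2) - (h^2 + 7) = -10*h^2 - 7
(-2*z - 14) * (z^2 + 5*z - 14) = -2*z^3 - 24*z^2 - 42*z + 196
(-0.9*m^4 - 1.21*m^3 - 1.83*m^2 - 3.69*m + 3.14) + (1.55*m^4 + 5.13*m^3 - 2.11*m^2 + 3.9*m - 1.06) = 0.65*m^4 + 3.92*m^3 - 3.94*m^2 + 0.21*m + 2.08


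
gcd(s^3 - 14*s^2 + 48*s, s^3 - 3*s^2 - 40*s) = s^2 - 8*s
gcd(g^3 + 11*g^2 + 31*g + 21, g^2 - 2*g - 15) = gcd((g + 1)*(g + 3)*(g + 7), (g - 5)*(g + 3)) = g + 3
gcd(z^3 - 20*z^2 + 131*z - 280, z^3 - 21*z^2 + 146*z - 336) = z^2 - 15*z + 56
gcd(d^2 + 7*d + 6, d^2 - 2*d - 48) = d + 6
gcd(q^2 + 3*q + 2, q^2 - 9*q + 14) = 1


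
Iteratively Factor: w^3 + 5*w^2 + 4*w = (w)*(w^2 + 5*w + 4) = w*(w + 1)*(w + 4)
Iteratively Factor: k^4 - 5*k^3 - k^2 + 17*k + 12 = (k - 3)*(k^3 - 2*k^2 - 7*k - 4) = (k - 3)*(k + 1)*(k^2 - 3*k - 4) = (k - 4)*(k - 3)*(k + 1)*(k + 1)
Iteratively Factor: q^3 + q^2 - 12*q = (q)*(q^2 + q - 12) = q*(q + 4)*(q - 3)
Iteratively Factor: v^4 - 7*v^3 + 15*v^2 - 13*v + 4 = (v - 1)*(v^3 - 6*v^2 + 9*v - 4) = (v - 1)^2*(v^2 - 5*v + 4) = (v - 1)^3*(v - 4)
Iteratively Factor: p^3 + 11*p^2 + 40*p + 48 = (p + 3)*(p^2 + 8*p + 16) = (p + 3)*(p + 4)*(p + 4)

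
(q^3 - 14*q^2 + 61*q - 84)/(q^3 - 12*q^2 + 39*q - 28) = (q - 3)/(q - 1)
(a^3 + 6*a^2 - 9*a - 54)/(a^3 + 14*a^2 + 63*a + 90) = (a - 3)/(a + 5)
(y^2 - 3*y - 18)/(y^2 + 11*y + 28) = (y^2 - 3*y - 18)/(y^2 + 11*y + 28)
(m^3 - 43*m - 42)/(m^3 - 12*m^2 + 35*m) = (m^2 + 7*m + 6)/(m*(m - 5))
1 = 1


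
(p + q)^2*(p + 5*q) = p^3 + 7*p^2*q + 11*p*q^2 + 5*q^3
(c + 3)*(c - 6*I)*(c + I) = c^3 + 3*c^2 - 5*I*c^2 + 6*c - 15*I*c + 18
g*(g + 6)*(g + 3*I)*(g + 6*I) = g^4 + 6*g^3 + 9*I*g^3 - 18*g^2 + 54*I*g^2 - 108*g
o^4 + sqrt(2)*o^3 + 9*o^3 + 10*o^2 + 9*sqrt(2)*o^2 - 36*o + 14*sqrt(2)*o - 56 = (o + 2)*(o + 7)*(o - sqrt(2))*(o + 2*sqrt(2))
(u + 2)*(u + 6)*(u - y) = u^3 - u^2*y + 8*u^2 - 8*u*y + 12*u - 12*y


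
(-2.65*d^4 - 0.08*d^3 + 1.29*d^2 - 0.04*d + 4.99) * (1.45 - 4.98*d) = 13.197*d^5 - 3.4441*d^4 - 6.5402*d^3 + 2.0697*d^2 - 24.9082*d + 7.2355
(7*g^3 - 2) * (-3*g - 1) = -21*g^4 - 7*g^3 + 6*g + 2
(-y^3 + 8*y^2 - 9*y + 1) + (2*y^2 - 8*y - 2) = -y^3 + 10*y^2 - 17*y - 1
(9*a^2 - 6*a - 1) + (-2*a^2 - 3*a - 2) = 7*a^2 - 9*a - 3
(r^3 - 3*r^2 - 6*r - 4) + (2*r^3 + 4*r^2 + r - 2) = 3*r^3 + r^2 - 5*r - 6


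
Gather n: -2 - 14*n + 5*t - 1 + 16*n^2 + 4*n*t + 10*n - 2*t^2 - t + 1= 16*n^2 + n*(4*t - 4) - 2*t^2 + 4*t - 2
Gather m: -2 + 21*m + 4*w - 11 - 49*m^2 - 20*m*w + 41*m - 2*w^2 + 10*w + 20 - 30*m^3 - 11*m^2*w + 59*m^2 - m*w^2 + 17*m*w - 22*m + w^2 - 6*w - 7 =-30*m^3 + m^2*(10 - 11*w) + m*(-w^2 - 3*w + 40) - w^2 + 8*w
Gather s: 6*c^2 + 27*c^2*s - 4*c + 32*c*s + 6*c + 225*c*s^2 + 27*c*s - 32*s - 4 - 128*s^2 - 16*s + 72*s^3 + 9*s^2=6*c^2 + 2*c + 72*s^3 + s^2*(225*c - 119) + s*(27*c^2 + 59*c - 48) - 4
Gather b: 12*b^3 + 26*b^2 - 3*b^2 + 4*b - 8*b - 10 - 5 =12*b^3 + 23*b^2 - 4*b - 15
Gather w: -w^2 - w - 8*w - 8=-w^2 - 9*w - 8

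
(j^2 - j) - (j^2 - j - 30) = 30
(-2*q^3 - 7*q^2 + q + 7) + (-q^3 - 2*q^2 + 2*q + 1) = -3*q^3 - 9*q^2 + 3*q + 8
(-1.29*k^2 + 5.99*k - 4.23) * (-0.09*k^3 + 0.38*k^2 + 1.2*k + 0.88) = 0.1161*k^5 - 1.0293*k^4 + 1.1089*k^3 + 4.4454*k^2 + 0.1952*k - 3.7224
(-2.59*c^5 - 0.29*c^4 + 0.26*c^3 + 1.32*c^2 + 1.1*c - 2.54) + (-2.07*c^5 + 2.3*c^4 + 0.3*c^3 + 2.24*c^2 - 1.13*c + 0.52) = -4.66*c^5 + 2.01*c^4 + 0.56*c^3 + 3.56*c^2 - 0.0299999999999998*c - 2.02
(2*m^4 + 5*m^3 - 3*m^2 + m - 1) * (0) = 0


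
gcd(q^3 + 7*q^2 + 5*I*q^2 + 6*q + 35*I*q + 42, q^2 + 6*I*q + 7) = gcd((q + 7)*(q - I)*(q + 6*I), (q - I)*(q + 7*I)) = q - I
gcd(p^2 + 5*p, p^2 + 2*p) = p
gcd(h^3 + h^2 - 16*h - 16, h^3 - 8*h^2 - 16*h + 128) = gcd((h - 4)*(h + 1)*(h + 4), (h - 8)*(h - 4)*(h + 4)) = h^2 - 16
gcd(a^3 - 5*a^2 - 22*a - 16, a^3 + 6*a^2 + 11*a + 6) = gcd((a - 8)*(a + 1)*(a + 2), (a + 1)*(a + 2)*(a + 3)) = a^2 + 3*a + 2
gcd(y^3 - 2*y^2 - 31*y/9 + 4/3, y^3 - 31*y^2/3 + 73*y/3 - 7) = y^2 - 10*y/3 + 1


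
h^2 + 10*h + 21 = (h + 3)*(h + 7)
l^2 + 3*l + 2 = (l + 1)*(l + 2)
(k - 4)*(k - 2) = k^2 - 6*k + 8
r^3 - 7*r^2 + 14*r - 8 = (r - 4)*(r - 2)*(r - 1)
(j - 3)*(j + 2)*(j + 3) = j^3 + 2*j^2 - 9*j - 18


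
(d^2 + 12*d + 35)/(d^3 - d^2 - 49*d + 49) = (d + 5)/(d^2 - 8*d + 7)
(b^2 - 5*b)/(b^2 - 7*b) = (b - 5)/(b - 7)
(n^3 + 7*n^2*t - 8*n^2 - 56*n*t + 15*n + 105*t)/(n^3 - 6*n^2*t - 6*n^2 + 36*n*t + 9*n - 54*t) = (-n^2 - 7*n*t + 5*n + 35*t)/(-n^2 + 6*n*t + 3*n - 18*t)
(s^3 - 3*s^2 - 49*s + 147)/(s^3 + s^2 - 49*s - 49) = (s - 3)/(s + 1)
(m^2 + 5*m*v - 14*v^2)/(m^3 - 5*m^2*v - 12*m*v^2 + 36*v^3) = (-m - 7*v)/(-m^2 + 3*m*v + 18*v^2)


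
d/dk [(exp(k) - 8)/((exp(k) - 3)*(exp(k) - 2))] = (-exp(2*k) + 16*exp(k) - 34)*exp(k)/(exp(4*k) - 10*exp(3*k) + 37*exp(2*k) - 60*exp(k) + 36)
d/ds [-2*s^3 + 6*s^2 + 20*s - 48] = -6*s^2 + 12*s + 20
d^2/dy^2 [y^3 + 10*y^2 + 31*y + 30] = 6*y + 20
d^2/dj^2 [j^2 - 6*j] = 2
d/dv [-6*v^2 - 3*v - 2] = -12*v - 3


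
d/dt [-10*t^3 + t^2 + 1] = 2*t*(1 - 15*t)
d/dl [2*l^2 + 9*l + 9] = 4*l + 9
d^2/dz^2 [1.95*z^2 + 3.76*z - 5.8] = 3.90000000000000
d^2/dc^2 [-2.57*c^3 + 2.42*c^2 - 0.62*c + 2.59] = 4.84 - 15.42*c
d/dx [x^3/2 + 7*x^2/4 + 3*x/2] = 3*x^2/2 + 7*x/2 + 3/2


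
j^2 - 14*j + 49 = (j - 7)^2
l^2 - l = l*(l - 1)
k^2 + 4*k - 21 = (k - 3)*(k + 7)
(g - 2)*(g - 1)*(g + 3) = g^3 - 7*g + 6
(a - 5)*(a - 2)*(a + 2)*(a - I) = a^4 - 5*a^3 - I*a^3 - 4*a^2 + 5*I*a^2 + 20*a + 4*I*a - 20*I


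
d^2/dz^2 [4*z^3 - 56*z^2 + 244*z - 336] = 24*z - 112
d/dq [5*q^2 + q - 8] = 10*q + 1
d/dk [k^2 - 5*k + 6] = 2*k - 5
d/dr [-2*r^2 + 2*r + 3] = 2 - 4*r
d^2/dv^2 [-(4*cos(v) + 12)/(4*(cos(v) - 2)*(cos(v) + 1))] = ((1 - cos(2*v))^2/4 + 27*cos(v) - 9*cos(2*v)/2 + 3*cos(3*v) - 39/2)/((cos(v) - 2)^3*(cos(v) + 1)^2)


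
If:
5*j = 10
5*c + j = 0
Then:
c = -2/5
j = 2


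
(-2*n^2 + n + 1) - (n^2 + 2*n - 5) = -3*n^2 - n + 6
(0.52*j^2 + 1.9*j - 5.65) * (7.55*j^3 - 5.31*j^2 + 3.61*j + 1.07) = 3.926*j^5 + 11.5838*j^4 - 50.8693*j^3 + 37.4169*j^2 - 18.3635*j - 6.0455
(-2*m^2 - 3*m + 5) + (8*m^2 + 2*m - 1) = 6*m^2 - m + 4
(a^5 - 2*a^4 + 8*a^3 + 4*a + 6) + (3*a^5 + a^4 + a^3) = 4*a^5 - a^4 + 9*a^3 + 4*a + 6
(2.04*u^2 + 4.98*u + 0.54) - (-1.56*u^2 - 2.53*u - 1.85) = 3.6*u^2 + 7.51*u + 2.39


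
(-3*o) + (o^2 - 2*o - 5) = o^2 - 5*o - 5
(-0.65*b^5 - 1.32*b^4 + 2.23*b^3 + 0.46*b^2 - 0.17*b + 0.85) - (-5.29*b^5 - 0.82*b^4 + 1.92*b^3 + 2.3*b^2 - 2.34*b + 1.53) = 4.64*b^5 - 0.5*b^4 + 0.31*b^3 - 1.84*b^2 + 2.17*b - 0.68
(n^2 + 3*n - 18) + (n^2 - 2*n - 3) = 2*n^2 + n - 21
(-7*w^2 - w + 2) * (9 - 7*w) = 49*w^3 - 56*w^2 - 23*w + 18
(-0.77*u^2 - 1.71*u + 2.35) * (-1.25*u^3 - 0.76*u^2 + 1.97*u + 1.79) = 0.9625*u^5 + 2.7227*u^4 - 3.1548*u^3 - 6.533*u^2 + 1.5686*u + 4.2065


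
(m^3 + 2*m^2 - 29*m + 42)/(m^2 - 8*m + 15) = (m^2 + 5*m - 14)/(m - 5)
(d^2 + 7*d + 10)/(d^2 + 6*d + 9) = (d^2 + 7*d + 10)/(d^2 + 6*d + 9)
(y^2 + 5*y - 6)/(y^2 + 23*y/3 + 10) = 3*(y - 1)/(3*y + 5)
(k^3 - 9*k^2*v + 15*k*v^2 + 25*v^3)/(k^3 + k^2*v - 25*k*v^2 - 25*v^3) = (k - 5*v)/(k + 5*v)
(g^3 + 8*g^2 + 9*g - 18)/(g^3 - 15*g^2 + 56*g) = (g^3 + 8*g^2 + 9*g - 18)/(g*(g^2 - 15*g + 56))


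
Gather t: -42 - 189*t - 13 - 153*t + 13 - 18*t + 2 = -360*t - 40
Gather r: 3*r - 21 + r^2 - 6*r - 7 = r^2 - 3*r - 28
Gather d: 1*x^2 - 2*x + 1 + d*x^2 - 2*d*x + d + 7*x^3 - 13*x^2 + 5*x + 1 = d*(x^2 - 2*x + 1) + 7*x^3 - 12*x^2 + 3*x + 2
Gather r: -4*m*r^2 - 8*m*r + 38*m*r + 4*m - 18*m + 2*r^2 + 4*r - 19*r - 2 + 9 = -14*m + r^2*(2 - 4*m) + r*(30*m - 15) + 7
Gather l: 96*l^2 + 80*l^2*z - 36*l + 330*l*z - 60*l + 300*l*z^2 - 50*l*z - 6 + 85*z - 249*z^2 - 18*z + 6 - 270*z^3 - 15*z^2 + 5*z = l^2*(80*z + 96) + l*(300*z^2 + 280*z - 96) - 270*z^3 - 264*z^2 + 72*z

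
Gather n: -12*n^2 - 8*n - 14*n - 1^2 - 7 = -12*n^2 - 22*n - 8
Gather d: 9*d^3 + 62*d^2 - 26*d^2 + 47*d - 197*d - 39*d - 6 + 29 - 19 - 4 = 9*d^3 + 36*d^2 - 189*d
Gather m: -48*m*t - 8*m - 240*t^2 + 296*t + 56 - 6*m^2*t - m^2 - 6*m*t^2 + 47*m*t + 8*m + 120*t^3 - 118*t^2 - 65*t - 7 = m^2*(-6*t - 1) + m*(-6*t^2 - t) + 120*t^3 - 358*t^2 + 231*t + 49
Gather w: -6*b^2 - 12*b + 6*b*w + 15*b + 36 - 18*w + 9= -6*b^2 + 3*b + w*(6*b - 18) + 45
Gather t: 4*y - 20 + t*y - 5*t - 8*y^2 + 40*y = t*(y - 5) - 8*y^2 + 44*y - 20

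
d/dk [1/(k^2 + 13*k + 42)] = (-2*k - 13)/(k^2 + 13*k + 42)^2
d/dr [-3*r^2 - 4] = -6*r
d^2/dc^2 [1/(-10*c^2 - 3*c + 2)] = 2*(100*c^2 + 30*c - (20*c + 3)^2 - 20)/(10*c^2 + 3*c - 2)^3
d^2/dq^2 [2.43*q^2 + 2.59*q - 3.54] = 4.86000000000000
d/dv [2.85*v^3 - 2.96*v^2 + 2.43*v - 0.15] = 8.55*v^2 - 5.92*v + 2.43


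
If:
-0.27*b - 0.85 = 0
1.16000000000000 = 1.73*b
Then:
No Solution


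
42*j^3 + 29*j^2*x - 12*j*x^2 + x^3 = (-7*j + x)*(-6*j + x)*(j + x)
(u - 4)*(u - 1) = u^2 - 5*u + 4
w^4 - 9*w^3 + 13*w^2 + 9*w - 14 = (w - 7)*(w - 2)*(w - 1)*(w + 1)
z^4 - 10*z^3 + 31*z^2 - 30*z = z*(z - 5)*(z - 3)*(z - 2)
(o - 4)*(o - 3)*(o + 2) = o^3 - 5*o^2 - 2*o + 24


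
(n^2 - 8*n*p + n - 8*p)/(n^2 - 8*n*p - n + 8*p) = (n + 1)/(n - 1)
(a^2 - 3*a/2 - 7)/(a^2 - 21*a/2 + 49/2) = (a + 2)/(a - 7)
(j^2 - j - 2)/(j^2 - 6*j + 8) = (j + 1)/(j - 4)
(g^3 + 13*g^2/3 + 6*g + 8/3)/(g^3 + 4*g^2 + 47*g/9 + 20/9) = 3*(g + 2)/(3*g + 5)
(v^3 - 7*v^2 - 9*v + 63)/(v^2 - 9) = v - 7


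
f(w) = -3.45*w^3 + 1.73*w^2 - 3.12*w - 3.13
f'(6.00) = -354.96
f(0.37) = -4.22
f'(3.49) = -117.11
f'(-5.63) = -350.66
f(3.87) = -189.26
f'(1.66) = -25.90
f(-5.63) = 684.94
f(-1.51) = 17.40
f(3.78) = -176.54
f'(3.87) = -144.74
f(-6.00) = 823.07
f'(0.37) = -3.26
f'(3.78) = -137.93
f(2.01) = -30.43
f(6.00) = -704.77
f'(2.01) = -37.98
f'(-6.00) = -396.48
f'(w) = -10.35*w^2 + 3.46*w - 3.12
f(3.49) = -139.60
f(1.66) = -19.32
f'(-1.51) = -31.94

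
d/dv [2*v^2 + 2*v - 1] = 4*v + 2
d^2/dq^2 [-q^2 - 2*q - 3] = -2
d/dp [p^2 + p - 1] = 2*p + 1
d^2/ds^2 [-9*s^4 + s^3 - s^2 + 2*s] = -108*s^2 + 6*s - 2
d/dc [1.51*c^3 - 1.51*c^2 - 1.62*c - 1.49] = 4.53*c^2 - 3.02*c - 1.62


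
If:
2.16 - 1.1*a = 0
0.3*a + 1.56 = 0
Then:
No Solution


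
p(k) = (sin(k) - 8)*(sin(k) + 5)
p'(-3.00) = 3.25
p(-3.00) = -39.56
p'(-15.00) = 3.27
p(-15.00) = -37.63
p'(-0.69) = -3.30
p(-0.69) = -37.69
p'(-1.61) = 0.20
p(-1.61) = -36.00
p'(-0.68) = -3.31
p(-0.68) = -37.72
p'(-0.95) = -2.69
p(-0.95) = -36.90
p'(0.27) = -2.38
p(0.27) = -40.73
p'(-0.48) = -3.48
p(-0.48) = -38.40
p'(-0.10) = -3.18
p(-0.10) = -39.69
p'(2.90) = 2.45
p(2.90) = -40.66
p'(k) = (sin(k) - 8)*cos(k) + (sin(k) + 5)*cos(k) = (2*sin(k) - 3)*cos(k)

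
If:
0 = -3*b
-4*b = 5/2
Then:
No Solution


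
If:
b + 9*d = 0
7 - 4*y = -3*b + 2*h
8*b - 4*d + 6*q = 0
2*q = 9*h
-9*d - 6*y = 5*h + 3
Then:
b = -6561/1397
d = 729/1397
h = 2052/1397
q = 9234/1397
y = -3502/1397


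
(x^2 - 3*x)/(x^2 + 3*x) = (x - 3)/(x + 3)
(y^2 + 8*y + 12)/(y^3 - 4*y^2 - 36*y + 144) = (y + 2)/(y^2 - 10*y + 24)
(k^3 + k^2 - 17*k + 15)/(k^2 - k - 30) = (k^2 - 4*k + 3)/(k - 6)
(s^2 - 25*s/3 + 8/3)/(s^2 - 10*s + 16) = (s - 1/3)/(s - 2)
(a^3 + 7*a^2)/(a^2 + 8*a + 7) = a^2/(a + 1)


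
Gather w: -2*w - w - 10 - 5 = -3*w - 15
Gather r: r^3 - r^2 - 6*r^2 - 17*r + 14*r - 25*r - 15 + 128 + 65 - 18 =r^3 - 7*r^2 - 28*r + 160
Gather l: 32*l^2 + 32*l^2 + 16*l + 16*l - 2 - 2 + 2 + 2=64*l^2 + 32*l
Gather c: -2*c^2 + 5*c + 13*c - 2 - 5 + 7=-2*c^2 + 18*c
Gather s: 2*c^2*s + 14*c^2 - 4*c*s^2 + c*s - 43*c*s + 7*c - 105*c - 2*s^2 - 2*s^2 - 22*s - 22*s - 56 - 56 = 14*c^2 - 98*c + s^2*(-4*c - 4) + s*(2*c^2 - 42*c - 44) - 112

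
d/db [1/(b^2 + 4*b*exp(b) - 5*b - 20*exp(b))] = (-4*b*exp(b) - 2*b + 16*exp(b) + 5)/(b^2 + 4*b*exp(b) - 5*b - 20*exp(b))^2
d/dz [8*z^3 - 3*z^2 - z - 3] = 24*z^2 - 6*z - 1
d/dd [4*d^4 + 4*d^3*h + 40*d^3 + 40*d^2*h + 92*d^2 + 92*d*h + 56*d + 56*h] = 16*d^3 + 12*d^2*h + 120*d^2 + 80*d*h + 184*d + 92*h + 56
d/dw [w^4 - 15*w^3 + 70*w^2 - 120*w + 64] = 4*w^3 - 45*w^2 + 140*w - 120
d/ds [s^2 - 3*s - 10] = 2*s - 3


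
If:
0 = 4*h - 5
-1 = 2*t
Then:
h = 5/4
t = -1/2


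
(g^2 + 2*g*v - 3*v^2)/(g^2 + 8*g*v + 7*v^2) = (g^2 + 2*g*v - 3*v^2)/(g^2 + 8*g*v + 7*v^2)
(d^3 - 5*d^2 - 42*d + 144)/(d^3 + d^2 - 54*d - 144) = (d - 3)/(d + 3)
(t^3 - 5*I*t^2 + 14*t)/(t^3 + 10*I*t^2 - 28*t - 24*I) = t*(t - 7*I)/(t^2 + 8*I*t - 12)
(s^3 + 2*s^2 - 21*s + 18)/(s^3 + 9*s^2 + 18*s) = (s^2 - 4*s + 3)/(s*(s + 3))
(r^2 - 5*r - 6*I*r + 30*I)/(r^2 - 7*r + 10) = (r - 6*I)/(r - 2)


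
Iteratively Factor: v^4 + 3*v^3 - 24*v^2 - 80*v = (v + 4)*(v^3 - v^2 - 20*v) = (v + 4)^2*(v^2 - 5*v) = (v - 5)*(v + 4)^2*(v)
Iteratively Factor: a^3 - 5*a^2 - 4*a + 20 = (a - 5)*(a^2 - 4) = (a - 5)*(a - 2)*(a + 2)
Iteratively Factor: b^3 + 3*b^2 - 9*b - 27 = (b + 3)*(b^2 - 9) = (b + 3)^2*(b - 3)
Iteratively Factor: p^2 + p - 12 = (p + 4)*(p - 3)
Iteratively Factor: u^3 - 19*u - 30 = (u + 2)*(u^2 - 2*u - 15) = (u - 5)*(u + 2)*(u + 3)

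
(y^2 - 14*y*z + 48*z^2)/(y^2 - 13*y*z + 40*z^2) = (y - 6*z)/(y - 5*z)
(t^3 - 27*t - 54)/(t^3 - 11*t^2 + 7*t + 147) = (t^2 - 3*t - 18)/(t^2 - 14*t + 49)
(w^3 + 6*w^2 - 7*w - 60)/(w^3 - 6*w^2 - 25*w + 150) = (w^2 + w - 12)/(w^2 - 11*w + 30)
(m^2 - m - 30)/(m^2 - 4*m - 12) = (m + 5)/(m + 2)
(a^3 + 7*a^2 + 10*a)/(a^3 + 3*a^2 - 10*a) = (a + 2)/(a - 2)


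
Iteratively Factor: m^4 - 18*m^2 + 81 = (m - 3)*(m^3 + 3*m^2 - 9*m - 27) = (m - 3)*(m + 3)*(m^2 - 9) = (m - 3)^2*(m + 3)*(m + 3)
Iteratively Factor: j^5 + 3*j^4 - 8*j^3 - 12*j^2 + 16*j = (j + 2)*(j^4 + j^3 - 10*j^2 + 8*j) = j*(j + 2)*(j^3 + j^2 - 10*j + 8) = j*(j + 2)*(j + 4)*(j^2 - 3*j + 2) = j*(j - 2)*(j + 2)*(j + 4)*(j - 1)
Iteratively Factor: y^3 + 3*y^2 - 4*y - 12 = (y + 3)*(y^2 - 4) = (y - 2)*(y + 3)*(y + 2)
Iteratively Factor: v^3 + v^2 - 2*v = (v + 2)*(v^2 - v) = (v - 1)*(v + 2)*(v)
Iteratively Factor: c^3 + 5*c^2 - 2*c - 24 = (c + 4)*(c^2 + c - 6) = (c + 3)*(c + 4)*(c - 2)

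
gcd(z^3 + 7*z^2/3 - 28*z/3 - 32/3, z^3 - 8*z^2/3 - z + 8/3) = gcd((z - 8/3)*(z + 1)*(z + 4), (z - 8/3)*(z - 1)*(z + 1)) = z^2 - 5*z/3 - 8/3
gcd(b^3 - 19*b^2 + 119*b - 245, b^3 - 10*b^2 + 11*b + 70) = b^2 - 12*b + 35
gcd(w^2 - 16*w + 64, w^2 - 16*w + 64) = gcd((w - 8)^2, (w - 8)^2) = w^2 - 16*w + 64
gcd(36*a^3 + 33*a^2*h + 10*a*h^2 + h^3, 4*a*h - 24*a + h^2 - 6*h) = 4*a + h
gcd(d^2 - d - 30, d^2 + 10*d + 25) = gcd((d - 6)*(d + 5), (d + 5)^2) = d + 5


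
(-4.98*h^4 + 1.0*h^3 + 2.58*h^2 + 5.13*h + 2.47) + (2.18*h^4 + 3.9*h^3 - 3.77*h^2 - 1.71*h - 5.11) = -2.8*h^4 + 4.9*h^3 - 1.19*h^2 + 3.42*h - 2.64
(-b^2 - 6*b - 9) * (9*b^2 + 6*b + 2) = -9*b^4 - 60*b^3 - 119*b^2 - 66*b - 18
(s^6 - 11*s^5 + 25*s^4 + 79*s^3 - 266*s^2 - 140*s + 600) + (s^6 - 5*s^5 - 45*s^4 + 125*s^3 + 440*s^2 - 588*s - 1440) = 2*s^6 - 16*s^5 - 20*s^4 + 204*s^3 + 174*s^2 - 728*s - 840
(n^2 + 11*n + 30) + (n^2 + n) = 2*n^2 + 12*n + 30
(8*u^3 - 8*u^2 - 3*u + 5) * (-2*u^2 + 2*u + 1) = -16*u^5 + 32*u^4 - 2*u^3 - 24*u^2 + 7*u + 5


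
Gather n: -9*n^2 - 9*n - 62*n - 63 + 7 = -9*n^2 - 71*n - 56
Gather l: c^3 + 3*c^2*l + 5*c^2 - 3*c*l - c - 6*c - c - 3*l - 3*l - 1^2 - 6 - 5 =c^3 + 5*c^2 - 8*c + l*(3*c^2 - 3*c - 6) - 12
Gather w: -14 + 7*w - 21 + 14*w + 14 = 21*w - 21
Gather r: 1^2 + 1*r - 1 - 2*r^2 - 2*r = -2*r^2 - r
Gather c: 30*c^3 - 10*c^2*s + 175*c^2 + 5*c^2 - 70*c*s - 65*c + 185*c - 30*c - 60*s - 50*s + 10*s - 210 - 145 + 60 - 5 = 30*c^3 + c^2*(180 - 10*s) + c*(90 - 70*s) - 100*s - 300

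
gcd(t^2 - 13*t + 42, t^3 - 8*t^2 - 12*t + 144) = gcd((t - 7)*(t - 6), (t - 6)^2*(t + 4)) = t - 6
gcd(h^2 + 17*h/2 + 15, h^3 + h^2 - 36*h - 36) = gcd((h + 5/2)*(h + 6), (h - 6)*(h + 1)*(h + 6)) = h + 6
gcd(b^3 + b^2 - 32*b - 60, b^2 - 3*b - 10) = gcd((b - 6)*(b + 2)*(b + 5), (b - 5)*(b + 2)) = b + 2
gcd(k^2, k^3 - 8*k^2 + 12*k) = k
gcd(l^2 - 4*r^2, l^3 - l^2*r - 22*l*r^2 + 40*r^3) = -l + 2*r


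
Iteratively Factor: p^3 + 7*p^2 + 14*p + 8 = (p + 4)*(p^2 + 3*p + 2) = (p + 2)*(p + 4)*(p + 1)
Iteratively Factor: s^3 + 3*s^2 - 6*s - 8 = (s - 2)*(s^2 + 5*s + 4) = (s - 2)*(s + 4)*(s + 1)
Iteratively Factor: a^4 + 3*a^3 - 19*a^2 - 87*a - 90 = (a + 3)*(a^3 - 19*a - 30) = (a - 5)*(a + 3)*(a^2 + 5*a + 6) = (a - 5)*(a + 3)^2*(a + 2)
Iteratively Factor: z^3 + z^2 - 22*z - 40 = (z + 2)*(z^2 - z - 20) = (z - 5)*(z + 2)*(z + 4)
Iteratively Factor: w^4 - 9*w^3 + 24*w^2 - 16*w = (w - 4)*(w^3 - 5*w^2 + 4*w) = (w - 4)*(w - 1)*(w^2 - 4*w) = w*(w - 4)*(w - 1)*(w - 4)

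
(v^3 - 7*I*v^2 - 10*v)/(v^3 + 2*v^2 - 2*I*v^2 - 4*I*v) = (v - 5*I)/(v + 2)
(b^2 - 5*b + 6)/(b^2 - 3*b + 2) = (b - 3)/(b - 1)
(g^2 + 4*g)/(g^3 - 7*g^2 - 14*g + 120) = g/(g^2 - 11*g + 30)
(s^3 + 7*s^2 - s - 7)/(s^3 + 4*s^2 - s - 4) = (s + 7)/(s + 4)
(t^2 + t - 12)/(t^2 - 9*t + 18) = (t + 4)/(t - 6)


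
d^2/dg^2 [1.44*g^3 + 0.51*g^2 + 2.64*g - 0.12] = 8.64*g + 1.02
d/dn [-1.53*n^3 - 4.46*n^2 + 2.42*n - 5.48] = -4.59*n^2 - 8.92*n + 2.42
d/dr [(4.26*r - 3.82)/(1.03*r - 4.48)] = (67.872896 - 15.604706*r)/(1.03*r - 4.48)^3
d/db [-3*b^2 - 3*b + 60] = -6*b - 3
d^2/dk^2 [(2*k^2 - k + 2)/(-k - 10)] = -424/(k^3 + 30*k^2 + 300*k + 1000)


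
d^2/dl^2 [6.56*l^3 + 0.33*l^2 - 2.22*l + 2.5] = 39.36*l + 0.66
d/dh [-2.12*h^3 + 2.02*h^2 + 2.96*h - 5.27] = -6.36*h^2 + 4.04*h + 2.96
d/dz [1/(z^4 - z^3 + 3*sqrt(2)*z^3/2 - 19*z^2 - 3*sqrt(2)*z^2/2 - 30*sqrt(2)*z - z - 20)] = 2*(-8*z^3 - 9*sqrt(2)*z^2 + 6*z^2 + 6*sqrt(2)*z + 76*z + 2 + 60*sqrt(2))/(-2*z^4 - 3*sqrt(2)*z^3 + 2*z^3 + 3*sqrt(2)*z^2 + 38*z^2 + 2*z + 60*sqrt(2)*z + 40)^2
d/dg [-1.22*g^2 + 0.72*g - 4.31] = 0.72 - 2.44*g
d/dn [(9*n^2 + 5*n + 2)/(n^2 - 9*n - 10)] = 2*(-43*n^2 - 92*n - 16)/(n^4 - 18*n^3 + 61*n^2 + 180*n + 100)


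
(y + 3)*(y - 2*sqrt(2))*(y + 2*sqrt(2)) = y^3 + 3*y^2 - 8*y - 24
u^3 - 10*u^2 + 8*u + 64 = (u - 8)*(u - 4)*(u + 2)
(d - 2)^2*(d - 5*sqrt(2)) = d^3 - 5*sqrt(2)*d^2 - 4*d^2 + 4*d + 20*sqrt(2)*d - 20*sqrt(2)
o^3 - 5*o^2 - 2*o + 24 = (o - 4)*(o - 3)*(o + 2)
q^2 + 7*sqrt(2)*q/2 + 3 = (q + sqrt(2)/2)*(q + 3*sqrt(2))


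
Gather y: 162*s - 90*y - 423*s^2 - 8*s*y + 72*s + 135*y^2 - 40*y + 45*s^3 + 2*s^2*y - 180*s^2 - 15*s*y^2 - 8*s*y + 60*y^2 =45*s^3 - 603*s^2 + 234*s + y^2*(195 - 15*s) + y*(2*s^2 - 16*s - 130)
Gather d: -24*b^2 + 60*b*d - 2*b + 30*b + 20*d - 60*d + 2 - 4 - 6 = -24*b^2 + 28*b + d*(60*b - 40) - 8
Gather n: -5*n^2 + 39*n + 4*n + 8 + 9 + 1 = -5*n^2 + 43*n + 18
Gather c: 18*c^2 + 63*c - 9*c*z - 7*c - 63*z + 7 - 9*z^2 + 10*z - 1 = 18*c^2 + c*(56 - 9*z) - 9*z^2 - 53*z + 6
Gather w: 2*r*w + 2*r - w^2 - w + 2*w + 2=2*r - w^2 + w*(2*r + 1) + 2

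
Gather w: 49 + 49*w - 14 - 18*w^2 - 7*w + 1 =-18*w^2 + 42*w + 36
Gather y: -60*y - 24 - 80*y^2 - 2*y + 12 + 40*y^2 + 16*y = -40*y^2 - 46*y - 12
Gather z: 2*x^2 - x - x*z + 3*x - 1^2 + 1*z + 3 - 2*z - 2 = 2*x^2 + 2*x + z*(-x - 1)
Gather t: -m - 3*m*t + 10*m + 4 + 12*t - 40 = 9*m + t*(12 - 3*m) - 36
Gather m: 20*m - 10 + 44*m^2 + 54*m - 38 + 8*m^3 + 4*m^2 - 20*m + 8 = 8*m^3 + 48*m^2 + 54*m - 40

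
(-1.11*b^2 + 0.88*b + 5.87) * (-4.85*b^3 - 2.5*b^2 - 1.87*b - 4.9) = 5.3835*b^5 - 1.493*b^4 - 28.5938*b^3 - 10.8816*b^2 - 15.2889*b - 28.763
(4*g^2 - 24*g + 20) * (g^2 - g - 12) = 4*g^4 - 28*g^3 - 4*g^2 + 268*g - 240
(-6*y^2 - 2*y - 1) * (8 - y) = 6*y^3 - 46*y^2 - 15*y - 8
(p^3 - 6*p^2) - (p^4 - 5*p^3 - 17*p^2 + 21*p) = -p^4 + 6*p^3 + 11*p^2 - 21*p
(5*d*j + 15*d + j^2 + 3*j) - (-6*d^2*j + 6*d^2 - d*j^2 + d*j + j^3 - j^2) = 6*d^2*j - 6*d^2 + d*j^2 + 4*d*j + 15*d - j^3 + 2*j^2 + 3*j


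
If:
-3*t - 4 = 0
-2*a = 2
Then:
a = -1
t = -4/3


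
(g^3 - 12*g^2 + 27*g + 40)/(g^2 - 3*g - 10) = (g^2 - 7*g - 8)/(g + 2)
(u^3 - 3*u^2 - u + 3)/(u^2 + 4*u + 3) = (u^2 - 4*u + 3)/(u + 3)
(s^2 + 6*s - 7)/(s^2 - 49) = (s - 1)/(s - 7)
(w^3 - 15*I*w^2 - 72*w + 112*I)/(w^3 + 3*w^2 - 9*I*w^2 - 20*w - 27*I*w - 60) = (w^2 - 11*I*w - 28)/(w^2 + w*(3 - 5*I) - 15*I)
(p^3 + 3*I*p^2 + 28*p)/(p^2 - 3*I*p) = (p^2 + 3*I*p + 28)/(p - 3*I)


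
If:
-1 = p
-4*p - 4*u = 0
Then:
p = -1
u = 1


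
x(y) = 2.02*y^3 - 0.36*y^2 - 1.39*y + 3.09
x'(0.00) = -1.39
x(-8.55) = -1273.90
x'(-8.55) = 447.77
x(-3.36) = -72.93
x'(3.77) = 82.03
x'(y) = 6.06*y^2 - 0.72*y - 1.39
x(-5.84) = -403.41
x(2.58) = 31.80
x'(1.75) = 15.91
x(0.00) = 3.09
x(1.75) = 10.38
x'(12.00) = 862.61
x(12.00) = 3425.13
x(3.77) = 100.97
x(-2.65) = -33.35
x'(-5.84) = 209.49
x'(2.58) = 37.09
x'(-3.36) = 69.44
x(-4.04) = -130.37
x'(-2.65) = 43.07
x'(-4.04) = 100.43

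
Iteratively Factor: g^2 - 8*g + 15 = (g - 5)*(g - 3)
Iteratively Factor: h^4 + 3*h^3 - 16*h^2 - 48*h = (h)*(h^3 + 3*h^2 - 16*h - 48) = h*(h + 3)*(h^2 - 16) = h*(h + 3)*(h + 4)*(h - 4)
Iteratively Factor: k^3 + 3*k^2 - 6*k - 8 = (k - 2)*(k^2 + 5*k + 4) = (k - 2)*(k + 4)*(k + 1)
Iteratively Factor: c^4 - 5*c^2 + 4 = (c + 1)*(c^3 - c^2 - 4*c + 4) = (c + 1)*(c + 2)*(c^2 - 3*c + 2) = (c - 2)*(c + 1)*(c + 2)*(c - 1)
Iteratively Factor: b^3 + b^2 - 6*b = (b - 2)*(b^2 + 3*b) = (b - 2)*(b + 3)*(b)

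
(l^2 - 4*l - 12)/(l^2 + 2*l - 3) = (l^2 - 4*l - 12)/(l^2 + 2*l - 3)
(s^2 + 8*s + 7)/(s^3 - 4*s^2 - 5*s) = (s + 7)/(s*(s - 5))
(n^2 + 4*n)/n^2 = (n + 4)/n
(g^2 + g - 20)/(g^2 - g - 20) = (-g^2 - g + 20)/(-g^2 + g + 20)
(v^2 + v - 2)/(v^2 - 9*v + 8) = (v + 2)/(v - 8)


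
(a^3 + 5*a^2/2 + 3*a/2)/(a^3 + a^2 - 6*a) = (a^2 + 5*a/2 + 3/2)/(a^2 + a - 6)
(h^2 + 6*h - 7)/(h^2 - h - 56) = (h - 1)/(h - 8)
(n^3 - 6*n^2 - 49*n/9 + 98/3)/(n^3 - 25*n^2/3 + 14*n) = (n + 7/3)/n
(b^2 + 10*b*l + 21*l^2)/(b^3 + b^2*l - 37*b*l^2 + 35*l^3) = (b + 3*l)/(b^2 - 6*b*l + 5*l^2)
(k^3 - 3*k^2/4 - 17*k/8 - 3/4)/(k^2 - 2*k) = k + 5/4 + 3/(8*k)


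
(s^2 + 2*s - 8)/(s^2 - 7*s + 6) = (s^2 + 2*s - 8)/(s^2 - 7*s + 6)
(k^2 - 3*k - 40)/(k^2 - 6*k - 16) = (k + 5)/(k + 2)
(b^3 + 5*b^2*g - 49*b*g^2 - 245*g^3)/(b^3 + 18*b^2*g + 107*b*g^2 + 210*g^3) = (b - 7*g)/(b + 6*g)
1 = 1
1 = 1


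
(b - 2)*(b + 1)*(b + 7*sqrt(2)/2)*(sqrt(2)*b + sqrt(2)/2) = sqrt(2)*b^4 - sqrt(2)*b^3/2 + 7*b^3 - 5*sqrt(2)*b^2/2 - 7*b^2/2 - 35*b/2 - sqrt(2)*b - 7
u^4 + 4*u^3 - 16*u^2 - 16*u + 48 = (u - 2)^2*(u + 2)*(u + 6)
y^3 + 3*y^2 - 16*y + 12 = (y - 2)*(y - 1)*(y + 6)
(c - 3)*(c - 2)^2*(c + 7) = c^4 - 33*c^2 + 100*c - 84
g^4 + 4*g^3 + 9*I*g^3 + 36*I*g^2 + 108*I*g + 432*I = (g + 4)*(g - 3*I)*(g + 6*I)^2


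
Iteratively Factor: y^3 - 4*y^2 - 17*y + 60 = (y - 5)*(y^2 + y - 12) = (y - 5)*(y + 4)*(y - 3)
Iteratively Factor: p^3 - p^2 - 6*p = (p + 2)*(p^2 - 3*p) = p*(p + 2)*(p - 3)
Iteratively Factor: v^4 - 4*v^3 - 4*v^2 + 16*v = (v - 4)*(v^3 - 4*v) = (v - 4)*(v - 2)*(v^2 + 2*v) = v*(v - 4)*(v - 2)*(v + 2)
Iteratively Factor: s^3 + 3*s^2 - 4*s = (s - 1)*(s^2 + 4*s) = (s - 1)*(s + 4)*(s)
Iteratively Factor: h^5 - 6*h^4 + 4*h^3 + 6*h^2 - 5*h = (h - 1)*(h^4 - 5*h^3 - h^2 + 5*h) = (h - 1)^2*(h^3 - 4*h^2 - 5*h) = h*(h - 1)^2*(h^2 - 4*h - 5) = h*(h - 1)^2*(h + 1)*(h - 5)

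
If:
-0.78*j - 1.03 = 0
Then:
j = -1.32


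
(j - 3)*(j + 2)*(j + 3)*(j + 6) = j^4 + 8*j^3 + 3*j^2 - 72*j - 108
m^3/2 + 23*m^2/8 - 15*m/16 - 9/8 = (m/2 + 1/4)*(m - 3/4)*(m + 6)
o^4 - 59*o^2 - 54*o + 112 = (o - 8)*(o - 1)*(o + 2)*(o + 7)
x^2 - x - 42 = (x - 7)*(x + 6)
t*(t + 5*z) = t^2 + 5*t*z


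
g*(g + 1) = g^2 + g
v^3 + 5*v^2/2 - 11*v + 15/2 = (v - 3/2)*(v - 1)*(v + 5)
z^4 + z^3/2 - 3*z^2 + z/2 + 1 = (z - 1)^2*(z + 1/2)*(z + 2)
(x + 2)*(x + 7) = x^2 + 9*x + 14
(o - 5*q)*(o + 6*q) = o^2 + o*q - 30*q^2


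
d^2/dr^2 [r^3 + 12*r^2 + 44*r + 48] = 6*r + 24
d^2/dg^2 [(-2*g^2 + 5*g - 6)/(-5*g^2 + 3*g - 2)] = 2*(-95*g^3 + 390*g^2 - 120*g - 28)/(125*g^6 - 225*g^5 + 285*g^4 - 207*g^3 + 114*g^2 - 36*g + 8)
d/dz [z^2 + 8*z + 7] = 2*z + 8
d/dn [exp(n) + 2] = exp(n)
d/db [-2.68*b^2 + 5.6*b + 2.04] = 5.6 - 5.36*b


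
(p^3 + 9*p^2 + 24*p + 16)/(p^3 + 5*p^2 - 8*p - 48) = (p + 1)/(p - 3)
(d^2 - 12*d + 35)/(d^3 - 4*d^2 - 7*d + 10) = (d - 7)/(d^2 + d - 2)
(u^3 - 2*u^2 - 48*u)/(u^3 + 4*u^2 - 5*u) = (u^2 - 2*u - 48)/(u^2 + 4*u - 5)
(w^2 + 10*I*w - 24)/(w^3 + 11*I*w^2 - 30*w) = (w + 4*I)/(w*(w + 5*I))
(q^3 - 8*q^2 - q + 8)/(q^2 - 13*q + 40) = (q^2 - 1)/(q - 5)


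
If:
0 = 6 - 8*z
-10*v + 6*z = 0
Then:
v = 9/20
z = 3/4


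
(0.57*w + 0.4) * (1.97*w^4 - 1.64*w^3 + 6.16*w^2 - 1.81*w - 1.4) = 1.1229*w^5 - 0.1468*w^4 + 2.8552*w^3 + 1.4323*w^2 - 1.522*w - 0.56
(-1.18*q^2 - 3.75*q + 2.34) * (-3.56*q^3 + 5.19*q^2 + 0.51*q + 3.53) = 4.2008*q^5 + 7.2258*q^4 - 28.3947*q^3 + 6.0667*q^2 - 12.0441*q + 8.2602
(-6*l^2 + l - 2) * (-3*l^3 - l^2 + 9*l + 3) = 18*l^5 + 3*l^4 - 49*l^3 - 7*l^2 - 15*l - 6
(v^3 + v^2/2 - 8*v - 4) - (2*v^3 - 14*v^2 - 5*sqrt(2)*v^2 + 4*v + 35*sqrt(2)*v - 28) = -v^3 + 5*sqrt(2)*v^2 + 29*v^2/2 - 35*sqrt(2)*v - 12*v + 24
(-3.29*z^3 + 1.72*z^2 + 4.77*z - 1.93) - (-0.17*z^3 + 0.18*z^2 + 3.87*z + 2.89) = -3.12*z^3 + 1.54*z^2 + 0.899999999999999*z - 4.82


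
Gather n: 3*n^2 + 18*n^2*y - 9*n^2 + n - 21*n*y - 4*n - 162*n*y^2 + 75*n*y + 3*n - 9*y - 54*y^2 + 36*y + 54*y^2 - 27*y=n^2*(18*y - 6) + n*(-162*y^2 + 54*y)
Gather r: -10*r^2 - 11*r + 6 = -10*r^2 - 11*r + 6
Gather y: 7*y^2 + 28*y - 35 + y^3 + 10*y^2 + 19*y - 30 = y^3 + 17*y^2 + 47*y - 65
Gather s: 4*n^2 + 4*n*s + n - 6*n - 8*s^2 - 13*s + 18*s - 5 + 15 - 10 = 4*n^2 - 5*n - 8*s^2 + s*(4*n + 5)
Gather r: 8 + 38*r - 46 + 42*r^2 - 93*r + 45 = 42*r^2 - 55*r + 7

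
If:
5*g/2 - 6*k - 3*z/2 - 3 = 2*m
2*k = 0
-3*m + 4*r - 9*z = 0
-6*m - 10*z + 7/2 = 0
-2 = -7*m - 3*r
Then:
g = 2869/2080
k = 0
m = -29/416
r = 345/416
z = 163/416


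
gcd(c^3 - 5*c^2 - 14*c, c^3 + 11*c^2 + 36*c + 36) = c + 2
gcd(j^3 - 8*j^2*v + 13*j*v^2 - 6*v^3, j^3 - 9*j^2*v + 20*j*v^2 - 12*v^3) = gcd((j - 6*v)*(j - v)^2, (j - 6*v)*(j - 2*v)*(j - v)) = j^2 - 7*j*v + 6*v^2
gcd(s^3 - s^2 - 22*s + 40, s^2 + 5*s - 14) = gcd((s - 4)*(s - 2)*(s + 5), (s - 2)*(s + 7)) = s - 2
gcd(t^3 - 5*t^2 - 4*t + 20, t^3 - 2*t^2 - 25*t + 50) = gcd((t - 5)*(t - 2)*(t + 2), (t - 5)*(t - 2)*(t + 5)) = t^2 - 7*t + 10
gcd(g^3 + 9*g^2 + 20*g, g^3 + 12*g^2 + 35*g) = g^2 + 5*g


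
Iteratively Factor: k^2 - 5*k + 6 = (k - 3)*(k - 2)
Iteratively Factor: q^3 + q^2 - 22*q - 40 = (q + 2)*(q^2 - q - 20) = (q - 5)*(q + 2)*(q + 4)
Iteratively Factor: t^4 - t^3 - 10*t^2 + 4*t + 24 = (t - 2)*(t^3 + t^2 - 8*t - 12) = (t - 3)*(t - 2)*(t^2 + 4*t + 4) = (t - 3)*(t - 2)*(t + 2)*(t + 2)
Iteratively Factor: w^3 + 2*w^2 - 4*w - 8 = (w + 2)*(w^2 - 4) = (w + 2)^2*(w - 2)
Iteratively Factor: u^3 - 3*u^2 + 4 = (u - 2)*(u^2 - u - 2) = (u - 2)*(u + 1)*(u - 2)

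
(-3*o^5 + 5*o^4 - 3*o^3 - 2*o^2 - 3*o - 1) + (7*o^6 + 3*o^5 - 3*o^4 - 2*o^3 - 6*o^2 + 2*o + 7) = 7*o^6 + 2*o^4 - 5*o^3 - 8*o^2 - o + 6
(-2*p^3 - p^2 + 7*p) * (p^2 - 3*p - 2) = -2*p^5 + 5*p^4 + 14*p^3 - 19*p^2 - 14*p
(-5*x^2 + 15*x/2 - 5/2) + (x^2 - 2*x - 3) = -4*x^2 + 11*x/2 - 11/2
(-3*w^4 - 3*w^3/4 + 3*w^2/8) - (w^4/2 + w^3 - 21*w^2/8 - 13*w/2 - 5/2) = -7*w^4/2 - 7*w^3/4 + 3*w^2 + 13*w/2 + 5/2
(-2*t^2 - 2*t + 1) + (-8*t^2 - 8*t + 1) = -10*t^2 - 10*t + 2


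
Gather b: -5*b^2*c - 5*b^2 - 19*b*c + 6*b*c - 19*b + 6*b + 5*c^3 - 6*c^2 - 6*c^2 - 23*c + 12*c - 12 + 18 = b^2*(-5*c - 5) + b*(-13*c - 13) + 5*c^3 - 12*c^2 - 11*c + 6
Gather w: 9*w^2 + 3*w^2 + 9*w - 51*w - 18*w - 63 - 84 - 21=12*w^2 - 60*w - 168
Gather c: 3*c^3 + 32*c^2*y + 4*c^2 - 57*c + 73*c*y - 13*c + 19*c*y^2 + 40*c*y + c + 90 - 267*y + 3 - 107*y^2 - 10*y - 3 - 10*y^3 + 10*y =3*c^3 + c^2*(32*y + 4) + c*(19*y^2 + 113*y - 69) - 10*y^3 - 107*y^2 - 267*y + 90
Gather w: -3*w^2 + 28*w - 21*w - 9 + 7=-3*w^2 + 7*w - 2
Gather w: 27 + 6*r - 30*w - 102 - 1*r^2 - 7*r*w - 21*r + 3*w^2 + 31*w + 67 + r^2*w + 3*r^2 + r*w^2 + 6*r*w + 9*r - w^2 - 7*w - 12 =2*r^2 - 6*r + w^2*(r + 2) + w*(r^2 - r - 6) - 20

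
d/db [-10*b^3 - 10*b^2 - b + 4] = -30*b^2 - 20*b - 1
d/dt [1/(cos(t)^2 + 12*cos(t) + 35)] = 2*(cos(t) + 6)*sin(t)/(cos(t)^2 + 12*cos(t) + 35)^2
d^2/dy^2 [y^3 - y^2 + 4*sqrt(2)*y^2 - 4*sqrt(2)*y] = 6*y - 2 + 8*sqrt(2)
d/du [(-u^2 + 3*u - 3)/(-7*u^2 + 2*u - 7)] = (19*u^2 - 28*u - 15)/(49*u^4 - 28*u^3 + 102*u^2 - 28*u + 49)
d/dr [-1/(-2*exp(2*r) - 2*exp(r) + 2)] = (-exp(r) - 1/2)*exp(r)/(exp(2*r) + exp(r) - 1)^2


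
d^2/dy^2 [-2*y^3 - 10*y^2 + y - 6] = -12*y - 20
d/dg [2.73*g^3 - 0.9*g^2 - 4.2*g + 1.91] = 8.19*g^2 - 1.8*g - 4.2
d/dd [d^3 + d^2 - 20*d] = 3*d^2 + 2*d - 20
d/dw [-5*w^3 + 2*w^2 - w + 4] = -15*w^2 + 4*w - 1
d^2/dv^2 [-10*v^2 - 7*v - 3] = -20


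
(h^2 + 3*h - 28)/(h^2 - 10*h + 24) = (h + 7)/(h - 6)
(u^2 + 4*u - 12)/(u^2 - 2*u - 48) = (u - 2)/(u - 8)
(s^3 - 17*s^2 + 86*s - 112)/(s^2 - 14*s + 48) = (s^2 - 9*s + 14)/(s - 6)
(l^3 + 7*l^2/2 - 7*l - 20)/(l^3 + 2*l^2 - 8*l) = (l^2 - l/2 - 5)/(l*(l - 2))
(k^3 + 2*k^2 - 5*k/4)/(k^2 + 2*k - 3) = k*(4*k^2 + 8*k - 5)/(4*(k^2 + 2*k - 3))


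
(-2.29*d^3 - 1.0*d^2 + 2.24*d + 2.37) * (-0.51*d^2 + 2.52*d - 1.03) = 1.1679*d^5 - 5.2608*d^4 - 1.3037*d^3 + 5.4661*d^2 + 3.6652*d - 2.4411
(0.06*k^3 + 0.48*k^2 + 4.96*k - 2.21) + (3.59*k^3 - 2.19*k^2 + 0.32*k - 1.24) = 3.65*k^3 - 1.71*k^2 + 5.28*k - 3.45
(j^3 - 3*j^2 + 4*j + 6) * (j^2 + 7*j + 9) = j^5 + 4*j^4 - 8*j^3 + 7*j^2 + 78*j + 54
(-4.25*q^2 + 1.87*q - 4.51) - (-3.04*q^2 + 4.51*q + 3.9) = -1.21*q^2 - 2.64*q - 8.41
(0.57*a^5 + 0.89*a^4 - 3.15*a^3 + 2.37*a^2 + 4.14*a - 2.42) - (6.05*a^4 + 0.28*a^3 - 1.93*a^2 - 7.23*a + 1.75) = 0.57*a^5 - 5.16*a^4 - 3.43*a^3 + 4.3*a^2 + 11.37*a - 4.17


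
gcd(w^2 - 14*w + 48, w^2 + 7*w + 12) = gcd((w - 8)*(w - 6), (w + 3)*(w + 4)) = 1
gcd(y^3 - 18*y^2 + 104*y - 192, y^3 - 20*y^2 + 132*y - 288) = y^2 - 14*y + 48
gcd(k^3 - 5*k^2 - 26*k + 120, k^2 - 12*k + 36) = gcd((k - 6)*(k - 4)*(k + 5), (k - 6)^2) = k - 6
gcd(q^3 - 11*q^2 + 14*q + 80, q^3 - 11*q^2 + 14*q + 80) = q^3 - 11*q^2 + 14*q + 80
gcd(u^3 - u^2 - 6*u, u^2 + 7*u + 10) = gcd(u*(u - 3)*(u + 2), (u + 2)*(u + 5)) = u + 2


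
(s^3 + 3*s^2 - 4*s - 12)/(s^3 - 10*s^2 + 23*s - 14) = (s^2 + 5*s + 6)/(s^2 - 8*s + 7)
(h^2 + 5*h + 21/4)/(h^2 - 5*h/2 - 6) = (h + 7/2)/(h - 4)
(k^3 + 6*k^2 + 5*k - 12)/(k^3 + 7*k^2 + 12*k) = (k - 1)/k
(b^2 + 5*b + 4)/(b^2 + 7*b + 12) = (b + 1)/(b + 3)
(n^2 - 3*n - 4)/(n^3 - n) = (n - 4)/(n*(n - 1))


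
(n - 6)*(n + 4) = n^2 - 2*n - 24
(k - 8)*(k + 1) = k^2 - 7*k - 8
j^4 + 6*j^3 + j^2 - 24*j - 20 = (j - 2)*(j + 1)*(j + 2)*(j + 5)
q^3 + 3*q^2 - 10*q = q*(q - 2)*(q + 5)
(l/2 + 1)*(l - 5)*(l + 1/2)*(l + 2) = l^4/2 - l^3/4 - 33*l^2/4 - 14*l - 5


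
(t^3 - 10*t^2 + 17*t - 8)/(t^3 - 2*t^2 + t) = (t - 8)/t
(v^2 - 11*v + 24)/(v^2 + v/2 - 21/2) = 2*(v - 8)/(2*v + 7)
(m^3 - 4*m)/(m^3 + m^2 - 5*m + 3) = m*(m^2 - 4)/(m^3 + m^2 - 5*m + 3)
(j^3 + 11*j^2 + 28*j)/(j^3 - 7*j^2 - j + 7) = j*(j^2 + 11*j + 28)/(j^3 - 7*j^2 - j + 7)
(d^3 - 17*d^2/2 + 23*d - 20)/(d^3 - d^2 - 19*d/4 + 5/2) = 2*(d^2 - 6*d + 8)/(2*d^2 + 3*d - 2)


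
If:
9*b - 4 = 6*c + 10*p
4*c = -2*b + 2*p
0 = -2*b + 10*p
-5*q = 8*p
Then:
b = 20/47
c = -8/47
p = 4/47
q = -32/235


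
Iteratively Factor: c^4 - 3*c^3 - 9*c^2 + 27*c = (c - 3)*(c^3 - 9*c) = (c - 3)^2*(c^2 + 3*c) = (c - 3)^2*(c + 3)*(c)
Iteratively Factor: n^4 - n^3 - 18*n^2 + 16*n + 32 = (n - 4)*(n^3 + 3*n^2 - 6*n - 8) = (n - 4)*(n - 2)*(n^2 + 5*n + 4) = (n - 4)*(n - 2)*(n + 1)*(n + 4)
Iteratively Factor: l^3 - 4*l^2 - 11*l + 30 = (l - 2)*(l^2 - 2*l - 15) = (l - 5)*(l - 2)*(l + 3)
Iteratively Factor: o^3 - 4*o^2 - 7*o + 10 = (o - 1)*(o^2 - 3*o - 10) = (o - 1)*(o + 2)*(o - 5)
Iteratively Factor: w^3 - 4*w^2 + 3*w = (w - 3)*(w^2 - w) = (w - 3)*(w - 1)*(w)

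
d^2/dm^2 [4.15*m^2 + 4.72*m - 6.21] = 8.30000000000000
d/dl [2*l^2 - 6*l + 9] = 4*l - 6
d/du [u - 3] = 1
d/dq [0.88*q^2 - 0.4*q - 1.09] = 1.76*q - 0.4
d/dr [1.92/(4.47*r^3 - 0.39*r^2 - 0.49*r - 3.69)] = (-25.7472*r^2 + 1.4976*r + 0.9408)/(-4.47*r^3 + 0.39*r^2 + 0.49*r + 3.69)^2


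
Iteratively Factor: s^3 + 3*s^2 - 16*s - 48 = (s + 4)*(s^2 - s - 12) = (s + 3)*(s + 4)*(s - 4)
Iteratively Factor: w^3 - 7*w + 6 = (w - 2)*(w^2 + 2*w - 3) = (w - 2)*(w + 3)*(w - 1)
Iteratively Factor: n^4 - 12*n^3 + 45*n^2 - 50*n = (n)*(n^3 - 12*n^2 + 45*n - 50) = n*(n - 2)*(n^2 - 10*n + 25) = n*(n - 5)*(n - 2)*(n - 5)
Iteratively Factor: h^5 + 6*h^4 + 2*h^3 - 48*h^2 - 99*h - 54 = (h + 1)*(h^4 + 5*h^3 - 3*h^2 - 45*h - 54) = (h + 1)*(h + 3)*(h^3 + 2*h^2 - 9*h - 18) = (h - 3)*(h + 1)*(h + 3)*(h^2 + 5*h + 6) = (h - 3)*(h + 1)*(h + 3)^2*(h + 2)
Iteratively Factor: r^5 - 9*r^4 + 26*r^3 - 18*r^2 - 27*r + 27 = (r - 1)*(r^4 - 8*r^3 + 18*r^2 - 27) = (r - 3)*(r - 1)*(r^3 - 5*r^2 + 3*r + 9) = (r - 3)^2*(r - 1)*(r^2 - 2*r - 3) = (r - 3)^3*(r - 1)*(r + 1)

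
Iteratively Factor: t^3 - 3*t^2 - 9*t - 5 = (t + 1)*(t^2 - 4*t - 5) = (t + 1)^2*(t - 5)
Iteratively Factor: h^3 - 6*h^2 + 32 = (h - 4)*(h^2 - 2*h - 8) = (h - 4)*(h + 2)*(h - 4)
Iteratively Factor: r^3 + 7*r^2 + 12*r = (r)*(r^2 + 7*r + 12) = r*(r + 4)*(r + 3)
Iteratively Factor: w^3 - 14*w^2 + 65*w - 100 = (w - 4)*(w^2 - 10*w + 25) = (w - 5)*(w - 4)*(w - 5)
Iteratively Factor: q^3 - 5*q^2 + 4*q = (q)*(q^2 - 5*q + 4) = q*(q - 1)*(q - 4)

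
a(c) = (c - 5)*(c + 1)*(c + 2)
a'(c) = (c - 5)*(c + 1) + (c - 5)*(c + 2) + (c + 1)*(c + 2)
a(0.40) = -15.46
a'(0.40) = -14.12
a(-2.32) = -3.09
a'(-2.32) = 12.43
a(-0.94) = -0.38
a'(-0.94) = -6.59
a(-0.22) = -7.25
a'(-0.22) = -11.97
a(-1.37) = 1.48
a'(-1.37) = -1.89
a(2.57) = -39.65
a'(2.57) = -3.47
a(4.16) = -26.70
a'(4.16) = 22.28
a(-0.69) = -2.31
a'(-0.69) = -8.81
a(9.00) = 440.00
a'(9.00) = 194.00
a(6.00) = 56.00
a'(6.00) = 71.00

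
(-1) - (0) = -1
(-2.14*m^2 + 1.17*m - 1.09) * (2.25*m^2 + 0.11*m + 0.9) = -4.815*m^4 + 2.3971*m^3 - 4.2498*m^2 + 0.9331*m - 0.981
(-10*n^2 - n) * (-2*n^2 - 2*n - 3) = 20*n^4 + 22*n^3 + 32*n^2 + 3*n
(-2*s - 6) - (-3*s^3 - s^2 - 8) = 3*s^3 + s^2 - 2*s + 2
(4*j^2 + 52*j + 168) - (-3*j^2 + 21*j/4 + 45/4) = 7*j^2 + 187*j/4 + 627/4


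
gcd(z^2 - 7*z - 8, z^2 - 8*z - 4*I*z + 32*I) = z - 8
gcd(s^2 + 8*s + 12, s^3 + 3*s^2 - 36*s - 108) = s + 6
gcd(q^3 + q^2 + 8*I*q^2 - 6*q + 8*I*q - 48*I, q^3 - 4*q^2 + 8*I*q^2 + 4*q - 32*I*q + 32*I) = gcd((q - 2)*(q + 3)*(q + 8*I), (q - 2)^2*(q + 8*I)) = q^2 + q*(-2 + 8*I) - 16*I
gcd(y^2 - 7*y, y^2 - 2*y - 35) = y - 7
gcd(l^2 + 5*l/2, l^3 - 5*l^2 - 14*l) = l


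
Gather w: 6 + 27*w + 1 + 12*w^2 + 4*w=12*w^2 + 31*w + 7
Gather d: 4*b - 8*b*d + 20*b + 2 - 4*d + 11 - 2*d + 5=24*b + d*(-8*b - 6) + 18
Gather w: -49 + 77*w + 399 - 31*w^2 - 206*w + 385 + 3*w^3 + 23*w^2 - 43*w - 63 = 3*w^3 - 8*w^2 - 172*w + 672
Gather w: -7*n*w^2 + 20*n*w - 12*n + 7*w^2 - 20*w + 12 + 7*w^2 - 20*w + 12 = -12*n + w^2*(14 - 7*n) + w*(20*n - 40) + 24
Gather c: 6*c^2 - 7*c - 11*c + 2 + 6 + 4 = 6*c^2 - 18*c + 12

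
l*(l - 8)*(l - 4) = l^3 - 12*l^2 + 32*l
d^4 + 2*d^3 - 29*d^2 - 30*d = d*(d - 5)*(d + 1)*(d + 6)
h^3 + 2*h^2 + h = h*(h + 1)^2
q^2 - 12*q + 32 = (q - 8)*(q - 4)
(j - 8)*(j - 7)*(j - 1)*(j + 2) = j^4 - 14*j^3 + 39*j^2 + 86*j - 112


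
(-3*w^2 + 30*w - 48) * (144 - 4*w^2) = 12*w^4 - 120*w^3 - 240*w^2 + 4320*w - 6912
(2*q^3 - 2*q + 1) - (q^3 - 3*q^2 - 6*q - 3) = q^3 + 3*q^2 + 4*q + 4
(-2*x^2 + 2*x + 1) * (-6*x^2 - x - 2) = 12*x^4 - 10*x^3 - 4*x^2 - 5*x - 2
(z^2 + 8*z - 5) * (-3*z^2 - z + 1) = -3*z^4 - 25*z^3 + 8*z^2 + 13*z - 5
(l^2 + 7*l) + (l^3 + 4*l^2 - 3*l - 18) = l^3 + 5*l^2 + 4*l - 18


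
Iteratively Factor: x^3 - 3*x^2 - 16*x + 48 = (x - 3)*(x^2 - 16) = (x - 4)*(x - 3)*(x + 4)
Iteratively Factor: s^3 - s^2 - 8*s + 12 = (s - 2)*(s^2 + s - 6) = (s - 2)*(s + 3)*(s - 2)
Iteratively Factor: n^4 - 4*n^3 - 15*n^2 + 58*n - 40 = (n - 5)*(n^3 + n^2 - 10*n + 8) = (n - 5)*(n - 1)*(n^2 + 2*n - 8) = (n - 5)*(n - 2)*(n - 1)*(n + 4)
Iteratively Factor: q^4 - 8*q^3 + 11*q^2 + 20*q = (q - 5)*(q^3 - 3*q^2 - 4*q) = q*(q - 5)*(q^2 - 3*q - 4) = q*(q - 5)*(q - 4)*(q + 1)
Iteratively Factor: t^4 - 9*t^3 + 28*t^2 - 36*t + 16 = (t - 4)*(t^3 - 5*t^2 + 8*t - 4) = (t - 4)*(t - 2)*(t^2 - 3*t + 2) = (t - 4)*(t - 2)*(t - 1)*(t - 2)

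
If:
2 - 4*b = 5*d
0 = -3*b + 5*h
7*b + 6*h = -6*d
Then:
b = -12/29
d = 106/145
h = -36/145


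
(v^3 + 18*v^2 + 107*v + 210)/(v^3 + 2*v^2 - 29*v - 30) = (v^2 + 12*v + 35)/(v^2 - 4*v - 5)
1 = 1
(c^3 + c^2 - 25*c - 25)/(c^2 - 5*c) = c + 6 + 5/c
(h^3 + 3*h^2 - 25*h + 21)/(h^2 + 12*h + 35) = (h^2 - 4*h + 3)/(h + 5)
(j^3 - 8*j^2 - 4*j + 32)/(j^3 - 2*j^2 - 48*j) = (j^2 - 4)/(j*(j + 6))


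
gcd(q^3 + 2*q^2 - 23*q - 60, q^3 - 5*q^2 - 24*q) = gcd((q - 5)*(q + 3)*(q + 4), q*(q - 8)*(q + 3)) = q + 3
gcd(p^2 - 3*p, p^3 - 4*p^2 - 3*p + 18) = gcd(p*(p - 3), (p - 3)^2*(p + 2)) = p - 3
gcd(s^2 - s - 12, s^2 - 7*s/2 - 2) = s - 4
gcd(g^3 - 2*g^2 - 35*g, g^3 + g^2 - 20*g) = g^2 + 5*g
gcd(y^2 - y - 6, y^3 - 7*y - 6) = y^2 - y - 6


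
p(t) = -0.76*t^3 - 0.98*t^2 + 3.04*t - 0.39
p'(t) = -2.28*t^2 - 1.96*t + 3.04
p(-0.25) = -1.20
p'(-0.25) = 3.39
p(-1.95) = -4.41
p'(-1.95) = -1.81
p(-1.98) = -4.35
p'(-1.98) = -2.02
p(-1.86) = -4.54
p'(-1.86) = -1.20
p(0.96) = 0.95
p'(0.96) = -0.94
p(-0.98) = -3.60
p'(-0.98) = 2.77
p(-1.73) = -4.65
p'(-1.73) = -0.39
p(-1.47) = -4.56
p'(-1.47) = 0.99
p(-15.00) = 2298.51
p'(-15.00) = -480.56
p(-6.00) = 110.25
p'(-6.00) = -67.28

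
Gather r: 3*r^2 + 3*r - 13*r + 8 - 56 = 3*r^2 - 10*r - 48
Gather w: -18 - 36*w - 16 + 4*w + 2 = -32*w - 32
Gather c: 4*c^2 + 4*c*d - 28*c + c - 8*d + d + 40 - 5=4*c^2 + c*(4*d - 27) - 7*d + 35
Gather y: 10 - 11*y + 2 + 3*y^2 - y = 3*y^2 - 12*y + 12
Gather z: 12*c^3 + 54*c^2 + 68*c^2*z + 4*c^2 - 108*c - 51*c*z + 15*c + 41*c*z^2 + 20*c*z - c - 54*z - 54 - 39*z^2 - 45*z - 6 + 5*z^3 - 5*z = 12*c^3 + 58*c^2 - 94*c + 5*z^3 + z^2*(41*c - 39) + z*(68*c^2 - 31*c - 104) - 60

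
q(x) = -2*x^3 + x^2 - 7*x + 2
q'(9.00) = -475.00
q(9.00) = -1438.00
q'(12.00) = -847.00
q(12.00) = -3394.00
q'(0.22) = -6.85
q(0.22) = 0.49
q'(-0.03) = -7.07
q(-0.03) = 2.21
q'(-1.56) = -24.72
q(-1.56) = 22.95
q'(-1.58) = -25.14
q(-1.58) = 23.45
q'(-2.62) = -53.43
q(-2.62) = 63.17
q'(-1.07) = -16.01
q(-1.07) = 13.08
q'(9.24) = -500.79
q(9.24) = -1555.08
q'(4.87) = -139.56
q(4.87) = -239.38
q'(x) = -6*x^2 + 2*x - 7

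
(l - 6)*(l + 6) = l^2 - 36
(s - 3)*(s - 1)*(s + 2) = s^3 - 2*s^2 - 5*s + 6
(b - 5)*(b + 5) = b^2 - 25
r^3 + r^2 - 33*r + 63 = (r - 3)^2*(r + 7)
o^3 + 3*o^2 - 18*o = o*(o - 3)*(o + 6)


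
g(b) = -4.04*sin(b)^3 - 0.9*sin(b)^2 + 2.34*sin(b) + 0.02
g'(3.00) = -1.83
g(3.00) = 0.32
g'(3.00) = -1.83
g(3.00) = 0.32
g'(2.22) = 4.10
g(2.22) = -0.73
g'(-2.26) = 2.22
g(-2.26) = -0.46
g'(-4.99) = -2.91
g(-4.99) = -2.16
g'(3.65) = -0.30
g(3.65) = -0.87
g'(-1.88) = 2.11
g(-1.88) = 0.47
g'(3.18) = -2.39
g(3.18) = -0.07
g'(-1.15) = -2.50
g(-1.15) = 0.21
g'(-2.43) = 1.25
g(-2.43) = -0.77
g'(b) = -12.12*sin(b)^2*cos(b) - 1.8*sin(b)*cos(b) + 2.34*cos(b) = (-12.12*sin(b)^2 - 1.8*sin(b) + 2.34)*cos(b)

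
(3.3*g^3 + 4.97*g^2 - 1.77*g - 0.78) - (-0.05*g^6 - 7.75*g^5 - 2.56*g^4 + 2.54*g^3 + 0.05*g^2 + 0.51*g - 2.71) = 0.05*g^6 + 7.75*g^5 + 2.56*g^4 + 0.76*g^3 + 4.92*g^2 - 2.28*g + 1.93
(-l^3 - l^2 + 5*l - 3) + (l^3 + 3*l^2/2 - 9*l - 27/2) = l^2/2 - 4*l - 33/2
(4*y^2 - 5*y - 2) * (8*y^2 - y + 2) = 32*y^4 - 44*y^3 - 3*y^2 - 8*y - 4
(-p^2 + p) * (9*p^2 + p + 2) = -9*p^4 + 8*p^3 - p^2 + 2*p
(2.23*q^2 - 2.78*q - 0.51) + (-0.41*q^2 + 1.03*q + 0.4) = 1.82*q^2 - 1.75*q - 0.11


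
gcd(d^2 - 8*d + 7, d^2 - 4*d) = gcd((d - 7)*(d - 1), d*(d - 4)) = 1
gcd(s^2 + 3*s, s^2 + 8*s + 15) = s + 3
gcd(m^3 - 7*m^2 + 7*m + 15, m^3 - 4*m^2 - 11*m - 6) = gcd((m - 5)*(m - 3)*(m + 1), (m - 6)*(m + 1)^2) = m + 1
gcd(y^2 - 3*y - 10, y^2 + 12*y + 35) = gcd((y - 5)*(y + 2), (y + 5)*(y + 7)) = 1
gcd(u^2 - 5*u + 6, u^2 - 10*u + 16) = u - 2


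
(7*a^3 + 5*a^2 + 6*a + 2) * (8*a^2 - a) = 56*a^5 + 33*a^4 + 43*a^3 + 10*a^2 - 2*a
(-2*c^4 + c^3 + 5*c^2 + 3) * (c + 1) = -2*c^5 - c^4 + 6*c^3 + 5*c^2 + 3*c + 3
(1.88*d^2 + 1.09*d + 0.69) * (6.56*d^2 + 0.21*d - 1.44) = 12.3328*d^4 + 7.5452*d^3 + 2.0481*d^2 - 1.4247*d - 0.9936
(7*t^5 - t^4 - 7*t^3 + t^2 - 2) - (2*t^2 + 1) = 7*t^5 - t^4 - 7*t^3 - t^2 - 3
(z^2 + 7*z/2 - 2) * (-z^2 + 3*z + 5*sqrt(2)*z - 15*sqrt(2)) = -z^4 - z^3/2 + 5*sqrt(2)*z^3 + 5*sqrt(2)*z^2/2 + 25*z^2/2 - 125*sqrt(2)*z/2 - 6*z + 30*sqrt(2)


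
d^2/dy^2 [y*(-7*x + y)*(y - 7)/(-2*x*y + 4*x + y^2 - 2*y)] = 2*(4*y*(7*x - y)*(y - 7)*(x - y + 1)^2 + (7*x - 3*y + 7)*(2*x*y - 4*x - y^2 + 2*y)^2 + (2*x*y - 4*x - y^2 + 2*y)*(y*(7*x - y)*(y - 7) - 2*y*(7*x - y)*(x - y + 1) + 2*y*(y - 7)*(x - y + 1) - 2*(7*x - y)*(y - 7)*(x - y + 1)))/(2*x*y - 4*x - y^2 + 2*y)^3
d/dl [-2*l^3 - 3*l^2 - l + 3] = -6*l^2 - 6*l - 1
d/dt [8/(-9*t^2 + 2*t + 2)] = 16*(9*t - 1)/(-9*t^2 + 2*t + 2)^2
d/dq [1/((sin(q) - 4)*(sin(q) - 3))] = (7 - 2*sin(q))*cos(q)/((sin(q) - 4)^2*(sin(q) - 3)^2)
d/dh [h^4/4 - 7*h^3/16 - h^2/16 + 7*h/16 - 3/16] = h^3 - 21*h^2/16 - h/8 + 7/16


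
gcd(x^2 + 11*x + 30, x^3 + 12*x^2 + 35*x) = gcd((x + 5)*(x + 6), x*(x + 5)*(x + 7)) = x + 5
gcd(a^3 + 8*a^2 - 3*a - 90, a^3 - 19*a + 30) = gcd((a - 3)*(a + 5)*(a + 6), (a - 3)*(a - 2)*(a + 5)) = a^2 + 2*a - 15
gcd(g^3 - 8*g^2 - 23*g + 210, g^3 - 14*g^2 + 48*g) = g - 6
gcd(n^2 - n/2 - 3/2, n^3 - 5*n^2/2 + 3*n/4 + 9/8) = n - 3/2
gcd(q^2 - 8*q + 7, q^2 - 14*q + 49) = q - 7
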